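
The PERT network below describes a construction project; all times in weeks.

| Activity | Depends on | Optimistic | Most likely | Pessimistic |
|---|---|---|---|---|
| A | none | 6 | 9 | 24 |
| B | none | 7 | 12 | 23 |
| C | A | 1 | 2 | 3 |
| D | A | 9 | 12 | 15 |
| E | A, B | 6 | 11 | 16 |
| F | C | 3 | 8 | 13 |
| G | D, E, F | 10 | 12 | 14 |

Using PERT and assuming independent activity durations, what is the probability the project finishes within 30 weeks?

te_A = (6 + 4·9 + 24)/6 = 66/6 = 11; σ²_A = ((24−6)/6)² = 9.000
te_B = (7 + 4·12 + 23)/6 = 78/6 = 13; σ²_B = ((23−7)/6)² = 7.111
te_C = (1 + 4·2 + 3)/6 = 12/6 = 2; σ²_C = ((3−1)/6)² = 0.111
te_D = (9 + 4·12 + 15)/6 = 72/6 = 12; σ²_D = ((15−9)/6)² = 1.000
te_E = (6 + 4·11 + 16)/6 = 66/6 = 11; σ²_E = ((16−6)/6)² = 2.778
te_F = (3 + 4·8 + 13)/6 = 48/6 = 8; σ²_F = ((13−3)/6)² = 2.778
te_G = (10 + 4·12 + 14)/6 = 72/6 = 12; σ²_G = ((14−10)/6)² = 0.444

Forward pass:
ES_A = 0; EF_A = 11
ES_B = 0; EF_B = 13
ES_C = 11; EF_C = 11+2 = 13
ES_D = 11; EF_D = 11+12 = 23
ES_E = max(EF_A=11, EF_B=13) = 13; EF_E = 13+11 = 24
ES_F = 13; EF_F = 13+8 = 21
ES_G = max(EF_D=23, EF_E=24, EF_F=21) = 24; EF_G = 24+12 = 36
Expected project duration μ = 36 weeks. Critical path: B → E → G.

Variance along critical path = 7.111 + 2.778 + 0.444 = 10.333; σ = √10.333 = 3.215 weeks.
Z = (30 − 36) / 3.215 = -1.867
P(T ≤ 30) = Φ(-1.867) ≈ 0.031

0.031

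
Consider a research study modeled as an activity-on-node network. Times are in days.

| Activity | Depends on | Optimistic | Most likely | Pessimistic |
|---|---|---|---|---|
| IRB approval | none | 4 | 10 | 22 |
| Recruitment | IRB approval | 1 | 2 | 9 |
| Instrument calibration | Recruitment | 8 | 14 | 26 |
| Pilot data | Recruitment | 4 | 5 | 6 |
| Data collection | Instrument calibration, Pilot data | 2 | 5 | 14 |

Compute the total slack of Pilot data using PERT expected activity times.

10 days

te_IRB approval = (4 + 4·10 + 22)/6 = 66/6 = 11
te_Recruitment = (1 + 4·2 + 9)/6 = 18/6 = 3
te_Instrument calibration = (8 + 4·14 + 26)/6 = 90/6 = 15
te_Pilot data = (4 + 4·5 + 6)/6 = 30/6 = 5
te_Data collection = (2 + 4·5 + 14)/6 = 36/6 = 6

Forward pass:
ES_IRB approval = 0; EF_IRB approval = 11
ES_Recruitment = 11; EF_Recruitment = 11+3 = 14
ES_Instrument calibration = 14; EF_Instrument calibration = 14+15 = 29
ES_Pilot data = 14; EF_Pilot data = 14+5 = 19
ES_Data collection = max(EF_Instrument calibration=29, EF_Pilot data=19) = 29; EF_Data collection = 29+6 = 35
Expected project duration μ = 35 days. Critical path: IRB approval → Recruitment → Instrument calibration → Data collection.

Backward pass:
LF_Data collection = 35; LS_Data collection = 35−6 = 29
LF_Pilot data = LS_Data collection = 29; LS_Pilot data = 29−5 = 24
LF_Instrument calibration = LS_Data collection = 29; LS_Instrument calibration = 29−15 = 14
LF_Recruitment = min(LS_Instrument calibration=14, LS_Pilot data=24) = 14; LS_Recruitment = 14−3 = 11
LF_IRB approval = LS_Recruitment = 11; LS_IRB approval = 11−11 = 0
Slack_Pilot data = LS_Pilot data − ES_Pilot data = 24 − 14 = 10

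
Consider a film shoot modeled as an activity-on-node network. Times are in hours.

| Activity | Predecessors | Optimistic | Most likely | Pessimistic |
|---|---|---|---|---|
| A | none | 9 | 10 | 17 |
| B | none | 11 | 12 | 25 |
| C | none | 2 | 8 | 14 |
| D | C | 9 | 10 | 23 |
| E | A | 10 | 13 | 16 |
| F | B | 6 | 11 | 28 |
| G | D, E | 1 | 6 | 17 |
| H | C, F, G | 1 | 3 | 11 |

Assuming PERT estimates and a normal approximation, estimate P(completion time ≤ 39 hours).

0.869

te_A = (9 + 4·10 + 17)/6 = 66/6 = 11; σ²_A = ((17−9)/6)² = 1.778
te_B = (11 + 4·12 + 25)/6 = 84/6 = 14; σ²_B = ((25−11)/6)² = 5.444
te_C = (2 + 4·8 + 14)/6 = 48/6 = 8; σ²_C = ((14−2)/6)² = 4.000
te_D = (9 + 4·10 + 23)/6 = 72/6 = 12; σ²_D = ((23−9)/6)² = 5.444
te_E = (10 + 4·13 + 16)/6 = 78/6 = 13; σ²_E = ((16−10)/6)² = 1.000
te_F = (6 + 4·11 + 28)/6 = 78/6 = 13; σ²_F = ((28−6)/6)² = 13.444
te_G = (1 + 4·6 + 17)/6 = 42/6 = 7; σ²_G = ((17−1)/6)² = 7.111
te_H = (1 + 4·3 + 11)/6 = 24/6 = 4; σ²_H = ((11−1)/6)² = 2.778

Forward pass:
ES_A = 0; EF_A = 11
ES_B = 0; EF_B = 14
ES_C = 0; EF_C = 8
ES_D = 8; EF_D = 8+12 = 20
ES_E = 11; EF_E = 11+13 = 24
ES_F = 14; EF_F = 14+13 = 27
ES_G = max(EF_D=20, EF_E=24) = 24; EF_G = 24+7 = 31
ES_H = max(EF_C=8, EF_F=27, EF_G=31) = 31; EF_H = 31+4 = 35
Expected project duration μ = 35 hours. Critical path: A → E → G → H.

Variance along critical path = 1.778 + 1.000 + 7.111 + 2.778 = 12.667; σ = √12.667 = 3.559 hours.
Z = (39 − 35) / 3.559 = 1.124
P(T ≤ 39) = Φ(1.124) ≈ 0.869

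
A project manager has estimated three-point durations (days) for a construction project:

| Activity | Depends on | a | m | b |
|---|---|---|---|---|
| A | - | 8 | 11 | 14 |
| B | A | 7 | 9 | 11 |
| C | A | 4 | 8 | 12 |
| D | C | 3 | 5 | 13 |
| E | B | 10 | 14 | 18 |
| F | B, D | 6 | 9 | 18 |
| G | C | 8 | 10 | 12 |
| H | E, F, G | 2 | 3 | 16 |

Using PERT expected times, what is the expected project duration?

40 days

te_A = (8 + 4·11 + 14)/6 = 66/6 = 11
te_B = (7 + 4·9 + 11)/6 = 54/6 = 9
te_C = (4 + 4·8 + 12)/6 = 48/6 = 8
te_D = (3 + 4·5 + 13)/6 = 36/6 = 6
te_E = (10 + 4·14 + 18)/6 = 84/6 = 14
te_F = (6 + 4·9 + 18)/6 = 60/6 = 10
te_G = (8 + 4·10 + 12)/6 = 60/6 = 10
te_H = (2 + 4·3 + 16)/6 = 30/6 = 5

Forward pass:
ES_A = 0; EF_A = 11
ES_B = 11; EF_B = 11+9 = 20
ES_C = 11; EF_C = 11+8 = 19
ES_D = 19; EF_D = 19+6 = 25
ES_E = 20; EF_E = 20+14 = 34
ES_F = max(EF_B=20, EF_D=25) = 25; EF_F = 25+10 = 35
ES_G = 19; EF_G = 19+10 = 29
ES_H = max(EF_E=34, EF_F=35, EF_G=29) = 35; EF_H = 35+5 = 40
Expected project duration μ = 40 days. Critical path: A → C → D → F → H.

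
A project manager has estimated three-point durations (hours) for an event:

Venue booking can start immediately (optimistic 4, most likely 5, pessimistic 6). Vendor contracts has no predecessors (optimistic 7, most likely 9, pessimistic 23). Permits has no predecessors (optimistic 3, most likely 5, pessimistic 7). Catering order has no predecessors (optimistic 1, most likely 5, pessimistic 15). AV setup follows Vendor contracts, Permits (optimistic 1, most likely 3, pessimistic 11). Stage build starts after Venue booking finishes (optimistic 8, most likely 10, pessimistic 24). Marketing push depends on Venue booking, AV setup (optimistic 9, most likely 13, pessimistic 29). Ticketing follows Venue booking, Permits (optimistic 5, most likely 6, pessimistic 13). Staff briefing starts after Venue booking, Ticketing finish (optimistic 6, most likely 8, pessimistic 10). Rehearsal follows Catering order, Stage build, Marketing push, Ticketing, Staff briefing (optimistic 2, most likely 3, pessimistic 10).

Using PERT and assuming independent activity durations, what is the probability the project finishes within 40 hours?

te_Venue booking = (4 + 4·5 + 6)/6 = 30/6 = 5; σ²_Venue booking = ((6−4)/6)² = 0.111
te_Vendor contracts = (7 + 4·9 + 23)/6 = 66/6 = 11; σ²_Vendor contracts = ((23−7)/6)² = 7.111
te_Permits = (3 + 4·5 + 7)/6 = 30/6 = 5; σ²_Permits = ((7−3)/6)² = 0.444
te_Catering order = (1 + 4·5 + 15)/6 = 36/6 = 6; σ²_Catering order = ((15−1)/6)² = 5.444
te_AV setup = (1 + 4·3 + 11)/6 = 24/6 = 4; σ²_AV setup = ((11−1)/6)² = 2.778
te_Stage build = (8 + 4·10 + 24)/6 = 72/6 = 12; σ²_Stage build = ((24−8)/6)² = 7.111
te_Marketing push = (9 + 4·13 + 29)/6 = 90/6 = 15; σ²_Marketing push = ((29−9)/6)² = 11.111
te_Ticketing = (5 + 4·6 + 13)/6 = 42/6 = 7; σ²_Ticketing = ((13−5)/6)² = 1.778
te_Staff briefing = (6 + 4·8 + 10)/6 = 48/6 = 8; σ²_Staff briefing = ((10−6)/6)² = 0.444
te_Rehearsal = (2 + 4·3 + 10)/6 = 24/6 = 4; σ²_Rehearsal = ((10−2)/6)² = 1.778

Forward pass:
ES_Venue booking = 0; EF_Venue booking = 5
ES_Vendor contracts = 0; EF_Vendor contracts = 11
ES_Permits = 0; EF_Permits = 5
ES_Catering order = 0; EF_Catering order = 6
ES_AV setup = max(EF_Vendor contracts=11, EF_Permits=5) = 11; EF_AV setup = 11+4 = 15
ES_Stage build = 5; EF_Stage build = 5+12 = 17
ES_Marketing push = max(EF_Venue booking=5, EF_AV setup=15) = 15; EF_Marketing push = 15+15 = 30
ES_Ticketing = max(EF_Venue booking=5, EF_Permits=5) = 5; EF_Ticketing = 5+7 = 12
ES_Staff briefing = max(EF_Venue booking=5, EF_Ticketing=12) = 12; EF_Staff briefing = 12+8 = 20
ES_Rehearsal = max(EF_Catering order=6, EF_Stage build=17, EF_Marketing push=30, EF_Ticketing=12, EF_Staff briefing=20) = 30; EF_Rehearsal = 30+4 = 34
Expected project duration μ = 34 hours. Critical path: Vendor contracts → AV setup → Marketing push → Rehearsal.

Variance along critical path = 7.111 + 2.778 + 11.111 + 1.778 = 22.778; σ = √22.778 = 4.773 hours.
Z = (40 − 34) / 4.773 = 1.257
P(T ≤ 40) = Φ(1.257) ≈ 0.896

0.896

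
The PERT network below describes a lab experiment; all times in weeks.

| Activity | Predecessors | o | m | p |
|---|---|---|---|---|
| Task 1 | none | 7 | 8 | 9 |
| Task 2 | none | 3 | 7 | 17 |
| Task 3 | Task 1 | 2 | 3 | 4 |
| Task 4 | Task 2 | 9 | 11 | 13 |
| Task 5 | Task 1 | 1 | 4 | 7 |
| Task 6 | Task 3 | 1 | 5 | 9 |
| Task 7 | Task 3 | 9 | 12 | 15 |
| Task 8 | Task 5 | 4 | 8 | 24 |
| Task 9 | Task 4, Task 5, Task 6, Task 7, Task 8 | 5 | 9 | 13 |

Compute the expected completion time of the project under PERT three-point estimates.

32 weeks

te_Task 1 = (7 + 4·8 + 9)/6 = 48/6 = 8
te_Task 2 = (3 + 4·7 + 17)/6 = 48/6 = 8
te_Task 3 = (2 + 4·3 + 4)/6 = 18/6 = 3
te_Task 4 = (9 + 4·11 + 13)/6 = 66/6 = 11
te_Task 5 = (1 + 4·4 + 7)/6 = 24/6 = 4
te_Task 6 = (1 + 4·5 + 9)/6 = 30/6 = 5
te_Task 7 = (9 + 4·12 + 15)/6 = 72/6 = 12
te_Task 8 = (4 + 4·8 + 24)/6 = 60/6 = 10
te_Task 9 = (5 + 4·9 + 13)/6 = 54/6 = 9

Forward pass:
ES_Task 1 = 0; EF_Task 1 = 8
ES_Task 2 = 0; EF_Task 2 = 8
ES_Task 3 = 8; EF_Task 3 = 8+3 = 11
ES_Task 4 = 8; EF_Task 4 = 8+11 = 19
ES_Task 5 = 8; EF_Task 5 = 8+4 = 12
ES_Task 6 = 11; EF_Task 6 = 11+5 = 16
ES_Task 7 = 11; EF_Task 7 = 11+12 = 23
ES_Task 8 = 12; EF_Task 8 = 12+10 = 22
ES_Task 9 = max(EF_Task 4=19, EF_Task 5=12, EF_Task 6=16, EF_Task 7=23, EF_Task 8=22) = 23; EF_Task 9 = 23+9 = 32
Expected project duration μ = 32 weeks. Critical path: Task 1 → Task 3 → Task 7 → Task 9.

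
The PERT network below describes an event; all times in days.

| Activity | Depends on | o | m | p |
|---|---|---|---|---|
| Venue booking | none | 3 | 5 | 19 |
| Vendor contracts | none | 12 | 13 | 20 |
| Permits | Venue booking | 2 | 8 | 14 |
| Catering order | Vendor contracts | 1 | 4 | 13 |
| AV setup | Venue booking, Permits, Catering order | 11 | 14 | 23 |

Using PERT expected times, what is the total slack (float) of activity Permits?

4 days

te_Venue booking = (3 + 4·5 + 19)/6 = 42/6 = 7
te_Vendor contracts = (12 + 4·13 + 20)/6 = 84/6 = 14
te_Permits = (2 + 4·8 + 14)/6 = 48/6 = 8
te_Catering order = (1 + 4·4 + 13)/6 = 30/6 = 5
te_AV setup = (11 + 4·14 + 23)/6 = 90/6 = 15

Forward pass:
ES_Venue booking = 0; EF_Venue booking = 7
ES_Vendor contracts = 0; EF_Vendor contracts = 14
ES_Permits = 7; EF_Permits = 7+8 = 15
ES_Catering order = 14; EF_Catering order = 14+5 = 19
ES_AV setup = max(EF_Venue booking=7, EF_Permits=15, EF_Catering order=19) = 19; EF_AV setup = 19+15 = 34
Expected project duration μ = 34 days. Critical path: Vendor contracts → Catering order → AV setup.

Backward pass:
LF_AV setup = 34; LS_AV setup = 34−15 = 19
LF_Catering order = LS_AV setup = 19; LS_Catering order = 19−5 = 14
LF_Permits = LS_AV setup = 19; LS_Permits = 19−8 = 11
LF_Vendor contracts = LS_Catering order = 14; LS_Vendor contracts = 14−14 = 0
LF_Venue booking = min(LS_Permits=11, LS_AV setup=19) = 11; LS_Venue booking = 11−7 = 4
Slack_Permits = LS_Permits − ES_Permits = 11 − 7 = 4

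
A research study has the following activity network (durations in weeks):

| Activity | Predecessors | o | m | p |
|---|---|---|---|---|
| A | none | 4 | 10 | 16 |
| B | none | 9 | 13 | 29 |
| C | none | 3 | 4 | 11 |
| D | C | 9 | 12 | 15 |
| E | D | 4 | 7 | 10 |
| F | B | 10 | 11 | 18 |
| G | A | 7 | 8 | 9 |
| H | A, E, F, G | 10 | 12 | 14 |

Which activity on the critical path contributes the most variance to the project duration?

B

te_A = (4 + 4·10 + 16)/6 = 60/6 = 10; σ²_A = ((16−4)/6)² = 4.000
te_B = (9 + 4·13 + 29)/6 = 90/6 = 15; σ²_B = ((29−9)/6)² = 11.111
te_C = (3 + 4·4 + 11)/6 = 30/6 = 5; σ²_C = ((11−3)/6)² = 1.778
te_D = (9 + 4·12 + 15)/6 = 72/6 = 12; σ²_D = ((15−9)/6)² = 1.000
te_E = (4 + 4·7 + 10)/6 = 42/6 = 7; σ²_E = ((10−4)/6)² = 1.000
te_F = (10 + 4·11 + 18)/6 = 72/6 = 12; σ²_F = ((18−10)/6)² = 1.778
te_G = (7 + 4·8 + 9)/6 = 48/6 = 8; σ²_G = ((9−7)/6)² = 0.111
te_H = (10 + 4·12 + 14)/6 = 72/6 = 12; σ²_H = ((14−10)/6)² = 0.444

Forward pass:
ES_A = 0; EF_A = 10
ES_B = 0; EF_B = 15
ES_C = 0; EF_C = 5
ES_D = 5; EF_D = 5+12 = 17
ES_E = 17; EF_E = 17+7 = 24
ES_F = 15; EF_F = 15+12 = 27
ES_G = 10; EF_G = 10+8 = 18
ES_H = max(EF_A=10, EF_E=24, EF_F=27, EF_G=18) = 27; EF_H = 27+12 = 39
Expected project duration μ = 39 weeks. Critical path: B → F → H.

Variances on critical path: σ²_B=11.111, σ²_F=1.778, σ²_H=0.444.
Largest is σ²_B = 11.111.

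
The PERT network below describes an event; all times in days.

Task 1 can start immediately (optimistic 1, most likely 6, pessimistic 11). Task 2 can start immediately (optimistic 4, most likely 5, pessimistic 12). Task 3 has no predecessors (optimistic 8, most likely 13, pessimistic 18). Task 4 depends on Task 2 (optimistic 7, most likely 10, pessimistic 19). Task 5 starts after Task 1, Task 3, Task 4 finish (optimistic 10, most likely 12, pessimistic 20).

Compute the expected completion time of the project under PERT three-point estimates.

te_Task 1 = (1 + 4·6 + 11)/6 = 36/6 = 6
te_Task 2 = (4 + 4·5 + 12)/6 = 36/6 = 6
te_Task 3 = (8 + 4·13 + 18)/6 = 78/6 = 13
te_Task 4 = (7 + 4·10 + 19)/6 = 66/6 = 11
te_Task 5 = (10 + 4·12 + 20)/6 = 78/6 = 13

Forward pass:
ES_Task 1 = 0; EF_Task 1 = 6
ES_Task 2 = 0; EF_Task 2 = 6
ES_Task 3 = 0; EF_Task 3 = 13
ES_Task 4 = 6; EF_Task 4 = 6+11 = 17
ES_Task 5 = max(EF_Task 1=6, EF_Task 3=13, EF_Task 4=17) = 17; EF_Task 5 = 17+13 = 30
Expected project duration μ = 30 days. Critical path: Task 2 → Task 4 → Task 5.

30 days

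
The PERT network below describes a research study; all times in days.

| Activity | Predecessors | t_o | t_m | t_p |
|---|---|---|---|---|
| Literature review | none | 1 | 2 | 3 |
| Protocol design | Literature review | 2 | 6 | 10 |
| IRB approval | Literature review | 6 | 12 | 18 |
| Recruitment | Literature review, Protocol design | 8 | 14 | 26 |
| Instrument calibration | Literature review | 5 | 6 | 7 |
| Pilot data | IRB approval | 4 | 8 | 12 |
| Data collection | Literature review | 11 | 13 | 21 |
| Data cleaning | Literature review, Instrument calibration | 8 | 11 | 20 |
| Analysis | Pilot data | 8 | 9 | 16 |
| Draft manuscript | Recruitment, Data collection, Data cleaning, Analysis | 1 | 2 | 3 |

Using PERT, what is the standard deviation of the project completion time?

2.79 days

te_Literature review = (1 + 4·2 + 3)/6 = 12/6 = 2; σ²_Literature review = ((3−1)/6)² = 0.111
te_Protocol design = (2 + 4·6 + 10)/6 = 36/6 = 6; σ²_Protocol design = ((10−2)/6)² = 1.778
te_IRB approval = (6 + 4·12 + 18)/6 = 72/6 = 12; σ²_IRB approval = ((18−6)/6)² = 4.000
te_Recruitment = (8 + 4·14 + 26)/6 = 90/6 = 15; σ²_Recruitment = ((26−8)/6)² = 9.000
te_Instrument calibration = (5 + 4·6 + 7)/6 = 36/6 = 6; σ²_Instrument calibration = ((7−5)/6)² = 0.111
te_Pilot data = (4 + 4·8 + 12)/6 = 48/6 = 8; σ²_Pilot data = ((12−4)/6)² = 1.778
te_Data collection = (11 + 4·13 + 21)/6 = 84/6 = 14; σ²_Data collection = ((21−11)/6)² = 2.778
te_Data cleaning = (8 + 4·11 + 20)/6 = 72/6 = 12; σ²_Data cleaning = ((20−8)/6)² = 4.000
te_Analysis = (8 + 4·9 + 16)/6 = 60/6 = 10; σ²_Analysis = ((16−8)/6)² = 1.778
te_Draft manuscript = (1 + 4·2 + 3)/6 = 12/6 = 2; σ²_Draft manuscript = ((3−1)/6)² = 0.111

Forward pass:
ES_Literature review = 0; EF_Literature review = 2
ES_Protocol design = 2; EF_Protocol design = 2+6 = 8
ES_IRB approval = 2; EF_IRB approval = 2+12 = 14
ES_Recruitment = max(EF_Literature review=2, EF_Protocol design=8) = 8; EF_Recruitment = 8+15 = 23
ES_Instrument calibration = 2; EF_Instrument calibration = 2+6 = 8
ES_Pilot data = 14; EF_Pilot data = 14+8 = 22
ES_Data collection = 2; EF_Data collection = 2+14 = 16
ES_Data cleaning = max(EF_Literature review=2, EF_Instrument calibration=8) = 8; EF_Data cleaning = 8+12 = 20
ES_Analysis = 22; EF_Analysis = 22+10 = 32
ES_Draft manuscript = max(EF_Recruitment=23, EF_Data collection=16, EF_Data cleaning=20, EF_Analysis=32) = 32; EF_Draft manuscript = 32+2 = 34
Expected project duration μ = 34 days. Critical path: Literature review → IRB approval → Pilot data → Analysis → Draft manuscript.

Variance along critical path = 0.111 + 4.000 + 1.778 + 1.778 + 0.111 = 7.778
σ = √7.778 = 2.789 days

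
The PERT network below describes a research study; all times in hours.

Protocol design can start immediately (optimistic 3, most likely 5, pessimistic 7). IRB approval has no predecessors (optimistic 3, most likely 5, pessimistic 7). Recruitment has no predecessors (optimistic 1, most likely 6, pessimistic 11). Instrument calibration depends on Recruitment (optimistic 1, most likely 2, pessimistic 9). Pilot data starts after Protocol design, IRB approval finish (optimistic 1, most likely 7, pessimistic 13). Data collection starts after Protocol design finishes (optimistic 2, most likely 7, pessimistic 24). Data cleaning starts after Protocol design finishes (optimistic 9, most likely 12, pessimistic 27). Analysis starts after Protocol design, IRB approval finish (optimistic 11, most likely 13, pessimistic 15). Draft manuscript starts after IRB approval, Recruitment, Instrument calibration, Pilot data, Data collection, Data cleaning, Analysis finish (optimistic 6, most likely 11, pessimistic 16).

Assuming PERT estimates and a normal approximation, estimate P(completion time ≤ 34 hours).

0.874

te_Protocol design = (3 + 4·5 + 7)/6 = 30/6 = 5; σ²_Protocol design = ((7−3)/6)² = 0.444
te_IRB approval = (3 + 4·5 + 7)/6 = 30/6 = 5; σ²_IRB approval = ((7−3)/6)² = 0.444
te_Recruitment = (1 + 4·6 + 11)/6 = 36/6 = 6; σ²_Recruitment = ((11−1)/6)² = 2.778
te_Instrument calibration = (1 + 4·2 + 9)/6 = 18/6 = 3; σ²_Instrument calibration = ((9−1)/6)² = 1.778
te_Pilot data = (1 + 4·7 + 13)/6 = 42/6 = 7; σ²_Pilot data = ((13−1)/6)² = 4.000
te_Data collection = (2 + 4·7 + 24)/6 = 54/6 = 9; σ²_Data collection = ((24−2)/6)² = 13.444
te_Data cleaning = (9 + 4·12 + 27)/6 = 84/6 = 14; σ²_Data cleaning = ((27−9)/6)² = 9.000
te_Analysis = (11 + 4·13 + 15)/6 = 78/6 = 13; σ²_Analysis = ((15−11)/6)² = 0.444
te_Draft manuscript = (6 + 4·11 + 16)/6 = 66/6 = 11; σ²_Draft manuscript = ((16−6)/6)² = 2.778

Forward pass:
ES_Protocol design = 0; EF_Protocol design = 5
ES_IRB approval = 0; EF_IRB approval = 5
ES_Recruitment = 0; EF_Recruitment = 6
ES_Instrument calibration = 6; EF_Instrument calibration = 6+3 = 9
ES_Pilot data = max(EF_Protocol design=5, EF_IRB approval=5) = 5; EF_Pilot data = 5+7 = 12
ES_Data collection = 5; EF_Data collection = 5+9 = 14
ES_Data cleaning = 5; EF_Data cleaning = 5+14 = 19
ES_Analysis = max(EF_Protocol design=5, EF_IRB approval=5) = 5; EF_Analysis = 5+13 = 18
ES_Draft manuscript = max(EF_IRB approval=5, EF_Recruitment=6, EF_Instrument calibration=9, EF_Pilot data=12, EF_Data collection=14, EF_Data cleaning=19, EF_Analysis=18) = 19; EF_Draft manuscript = 19+11 = 30
Expected project duration μ = 30 hours. Critical path: Protocol design → Data cleaning → Draft manuscript.

Variance along critical path = 0.444 + 9.000 + 2.778 = 12.222; σ = √12.222 = 3.496 hours.
Z = (34 − 30) / 3.496 = 1.144
P(T ≤ 34) = Φ(1.144) ≈ 0.874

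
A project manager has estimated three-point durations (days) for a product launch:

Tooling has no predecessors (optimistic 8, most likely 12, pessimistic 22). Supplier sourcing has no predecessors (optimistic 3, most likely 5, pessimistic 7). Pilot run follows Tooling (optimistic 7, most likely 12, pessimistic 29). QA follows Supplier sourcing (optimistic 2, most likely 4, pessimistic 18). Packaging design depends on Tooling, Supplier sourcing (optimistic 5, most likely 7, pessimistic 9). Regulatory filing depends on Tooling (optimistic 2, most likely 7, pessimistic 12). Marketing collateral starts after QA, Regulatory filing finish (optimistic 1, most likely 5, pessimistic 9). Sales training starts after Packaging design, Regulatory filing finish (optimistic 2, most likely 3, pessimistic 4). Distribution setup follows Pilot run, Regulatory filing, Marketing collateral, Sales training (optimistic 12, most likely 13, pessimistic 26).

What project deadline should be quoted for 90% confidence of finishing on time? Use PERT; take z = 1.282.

te_Tooling = (8 + 4·12 + 22)/6 = 78/6 = 13; σ²_Tooling = ((22−8)/6)² = 5.444
te_Supplier sourcing = (3 + 4·5 + 7)/6 = 30/6 = 5; σ²_Supplier sourcing = ((7−3)/6)² = 0.444
te_Pilot run = (7 + 4·12 + 29)/6 = 84/6 = 14; σ²_Pilot run = ((29−7)/6)² = 13.444
te_QA = (2 + 4·4 + 18)/6 = 36/6 = 6; σ²_QA = ((18−2)/6)² = 7.111
te_Packaging design = (5 + 4·7 + 9)/6 = 42/6 = 7; σ²_Packaging design = ((9−5)/6)² = 0.444
te_Regulatory filing = (2 + 4·7 + 12)/6 = 42/6 = 7; σ²_Regulatory filing = ((12−2)/6)² = 2.778
te_Marketing collateral = (1 + 4·5 + 9)/6 = 30/6 = 5; σ²_Marketing collateral = ((9−1)/6)² = 1.778
te_Sales training = (2 + 4·3 + 4)/6 = 18/6 = 3; σ²_Sales training = ((4−2)/6)² = 0.111
te_Distribution setup = (12 + 4·13 + 26)/6 = 90/6 = 15; σ²_Distribution setup = ((26−12)/6)² = 5.444

Forward pass:
ES_Tooling = 0; EF_Tooling = 13
ES_Supplier sourcing = 0; EF_Supplier sourcing = 5
ES_Pilot run = 13; EF_Pilot run = 13+14 = 27
ES_QA = 5; EF_QA = 5+6 = 11
ES_Packaging design = max(EF_Tooling=13, EF_Supplier sourcing=5) = 13; EF_Packaging design = 13+7 = 20
ES_Regulatory filing = 13; EF_Regulatory filing = 13+7 = 20
ES_Marketing collateral = max(EF_QA=11, EF_Regulatory filing=20) = 20; EF_Marketing collateral = 20+5 = 25
ES_Sales training = max(EF_Packaging design=20, EF_Regulatory filing=20) = 20; EF_Sales training = 20+3 = 23
ES_Distribution setup = max(EF_Pilot run=27, EF_Regulatory filing=20, EF_Marketing collateral=25, EF_Sales training=23) = 27; EF_Distribution setup = 27+15 = 42
Expected project duration μ = 42 days. Critical path: Tooling → Pilot run → Distribution setup.

Variance along critical path = 5.444 + 13.444 + 5.444 = 24.333; σ = 4.933 days.
D = μ + z·σ = 42 + 1.282·4.933 = 48.3 days

48.3 days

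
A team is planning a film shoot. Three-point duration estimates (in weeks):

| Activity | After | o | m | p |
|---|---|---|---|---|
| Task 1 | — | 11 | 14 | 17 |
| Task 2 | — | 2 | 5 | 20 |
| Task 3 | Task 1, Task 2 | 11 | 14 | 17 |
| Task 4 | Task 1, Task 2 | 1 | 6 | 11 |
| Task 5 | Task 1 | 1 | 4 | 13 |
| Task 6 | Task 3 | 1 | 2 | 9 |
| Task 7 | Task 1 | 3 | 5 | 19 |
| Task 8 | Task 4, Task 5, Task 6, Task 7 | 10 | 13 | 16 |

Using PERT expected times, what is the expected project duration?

44 weeks

te_Task 1 = (11 + 4·14 + 17)/6 = 84/6 = 14
te_Task 2 = (2 + 4·5 + 20)/6 = 42/6 = 7
te_Task 3 = (11 + 4·14 + 17)/6 = 84/6 = 14
te_Task 4 = (1 + 4·6 + 11)/6 = 36/6 = 6
te_Task 5 = (1 + 4·4 + 13)/6 = 30/6 = 5
te_Task 6 = (1 + 4·2 + 9)/6 = 18/6 = 3
te_Task 7 = (3 + 4·5 + 19)/6 = 42/6 = 7
te_Task 8 = (10 + 4·13 + 16)/6 = 78/6 = 13

Forward pass:
ES_Task 1 = 0; EF_Task 1 = 14
ES_Task 2 = 0; EF_Task 2 = 7
ES_Task 3 = max(EF_Task 1=14, EF_Task 2=7) = 14; EF_Task 3 = 14+14 = 28
ES_Task 4 = max(EF_Task 1=14, EF_Task 2=7) = 14; EF_Task 4 = 14+6 = 20
ES_Task 5 = 14; EF_Task 5 = 14+5 = 19
ES_Task 6 = 28; EF_Task 6 = 28+3 = 31
ES_Task 7 = 14; EF_Task 7 = 14+7 = 21
ES_Task 8 = max(EF_Task 4=20, EF_Task 5=19, EF_Task 6=31, EF_Task 7=21) = 31; EF_Task 8 = 31+13 = 44
Expected project duration μ = 44 weeks. Critical path: Task 1 → Task 3 → Task 6 → Task 8.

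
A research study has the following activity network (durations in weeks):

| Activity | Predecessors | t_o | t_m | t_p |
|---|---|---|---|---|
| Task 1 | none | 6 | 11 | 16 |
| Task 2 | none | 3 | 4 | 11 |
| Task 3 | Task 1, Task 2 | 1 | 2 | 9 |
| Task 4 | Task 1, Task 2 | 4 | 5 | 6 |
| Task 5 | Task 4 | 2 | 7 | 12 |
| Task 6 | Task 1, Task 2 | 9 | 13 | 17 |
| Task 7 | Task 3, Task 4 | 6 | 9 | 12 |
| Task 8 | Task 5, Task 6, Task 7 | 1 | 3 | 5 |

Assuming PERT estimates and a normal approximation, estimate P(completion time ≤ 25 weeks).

0.075

te_Task 1 = (6 + 4·11 + 16)/6 = 66/6 = 11; σ²_Task 1 = ((16−6)/6)² = 2.778
te_Task 2 = (3 + 4·4 + 11)/6 = 30/6 = 5; σ²_Task 2 = ((11−3)/6)² = 1.778
te_Task 3 = (1 + 4·2 + 9)/6 = 18/6 = 3; σ²_Task 3 = ((9−1)/6)² = 1.778
te_Task 4 = (4 + 4·5 + 6)/6 = 30/6 = 5; σ²_Task 4 = ((6−4)/6)² = 0.111
te_Task 5 = (2 + 4·7 + 12)/6 = 42/6 = 7; σ²_Task 5 = ((12−2)/6)² = 2.778
te_Task 6 = (9 + 4·13 + 17)/6 = 78/6 = 13; σ²_Task 6 = ((17−9)/6)² = 1.778
te_Task 7 = (6 + 4·9 + 12)/6 = 54/6 = 9; σ²_Task 7 = ((12−6)/6)² = 1.000
te_Task 8 = (1 + 4·3 + 5)/6 = 18/6 = 3; σ²_Task 8 = ((5−1)/6)² = 0.444

Forward pass:
ES_Task 1 = 0; EF_Task 1 = 11
ES_Task 2 = 0; EF_Task 2 = 5
ES_Task 3 = max(EF_Task 1=11, EF_Task 2=5) = 11; EF_Task 3 = 11+3 = 14
ES_Task 4 = max(EF_Task 1=11, EF_Task 2=5) = 11; EF_Task 4 = 11+5 = 16
ES_Task 5 = 16; EF_Task 5 = 16+7 = 23
ES_Task 6 = max(EF_Task 1=11, EF_Task 2=5) = 11; EF_Task 6 = 11+13 = 24
ES_Task 7 = max(EF_Task 3=14, EF_Task 4=16) = 16; EF_Task 7 = 16+9 = 25
ES_Task 8 = max(EF_Task 5=23, EF_Task 6=24, EF_Task 7=25) = 25; EF_Task 8 = 25+3 = 28
Expected project duration μ = 28 weeks. Critical path: Task 1 → Task 4 → Task 7 → Task 8.

Variance along critical path = 2.778 + 0.111 + 1.000 + 0.444 = 4.333; σ = √4.333 = 2.082 weeks.
Z = (25 − 28) / 2.082 = -1.441
P(T ≤ 25) = Φ(-1.441) ≈ 0.075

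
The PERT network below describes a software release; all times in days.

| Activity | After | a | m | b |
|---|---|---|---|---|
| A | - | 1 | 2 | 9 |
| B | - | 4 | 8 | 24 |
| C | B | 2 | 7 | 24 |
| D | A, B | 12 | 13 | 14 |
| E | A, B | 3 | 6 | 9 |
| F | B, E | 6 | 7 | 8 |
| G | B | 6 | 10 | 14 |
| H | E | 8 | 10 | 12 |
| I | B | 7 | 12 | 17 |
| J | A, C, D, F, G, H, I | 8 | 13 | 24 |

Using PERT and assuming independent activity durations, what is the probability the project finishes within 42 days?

0.674

te_A = (1 + 4·2 + 9)/6 = 18/6 = 3; σ²_A = ((9−1)/6)² = 1.778
te_B = (4 + 4·8 + 24)/6 = 60/6 = 10; σ²_B = ((24−4)/6)² = 11.111
te_C = (2 + 4·7 + 24)/6 = 54/6 = 9; σ²_C = ((24−2)/6)² = 13.444
te_D = (12 + 4·13 + 14)/6 = 78/6 = 13; σ²_D = ((14−12)/6)² = 0.111
te_E = (3 + 4·6 + 9)/6 = 36/6 = 6; σ²_E = ((9−3)/6)² = 1.000
te_F = (6 + 4·7 + 8)/6 = 42/6 = 7; σ²_F = ((8−6)/6)² = 0.111
te_G = (6 + 4·10 + 14)/6 = 60/6 = 10; σ²_G = ((14−6)/6)² = 1.778
te_H = (8 + 4·10 + 12)/6 = 60/6 = 10; σ²_H = ((12−8)/6)² = 0.444
te_I = (7 + 4·12 + 17)/6 = 72/6 = 12; σ²_I = ((17−7)/6)² = 2.778
te_J = (8 + 4·13 + 24)/6 = 84/6 = 14; σ²_J = ((24−8)/6)² = 7.111

Forward pass:
ES_A = 0; EF_A = 3
ES_B = 0; EF_B = 10
ES_C = 10; EF_C = 10+9 = 19
ES_D = max(EF_A=3, EF_B=10) = 10; EF_D = 10+13 = 23
ES_E = max(EF_A=3, EF_B=10) = 10; EF_E = 10+6 = 16
ES_F = max(EF_B=10, EF_E=16) = 16; EF_F = 16+7 = 23
ES_G = 10; EF_G = 10+10 = 20
ES_H = 16; EF_H = 16+10 = 26
ES_I = 10; EF_I = 10+12 = 22
ES_J = max(EF_A=3, EF_C=19, EF_D=23, EF_F=23, EF_G=20, EF_H=26, EF_I=22) = 26; EF_J = 26+14 = 40
Expected project duration μ = 40 days. Critical path: B → E → H → J.

Variance along critical path = 11.111 + 1.000 + 0.444 + 7.111 = 19.667; σ = √19.667 = 4.435 days.
Z = (42 − 40) / 4.435 = 0.451
P(T ≤ 42) = Φ(0.451) ≈ 0.674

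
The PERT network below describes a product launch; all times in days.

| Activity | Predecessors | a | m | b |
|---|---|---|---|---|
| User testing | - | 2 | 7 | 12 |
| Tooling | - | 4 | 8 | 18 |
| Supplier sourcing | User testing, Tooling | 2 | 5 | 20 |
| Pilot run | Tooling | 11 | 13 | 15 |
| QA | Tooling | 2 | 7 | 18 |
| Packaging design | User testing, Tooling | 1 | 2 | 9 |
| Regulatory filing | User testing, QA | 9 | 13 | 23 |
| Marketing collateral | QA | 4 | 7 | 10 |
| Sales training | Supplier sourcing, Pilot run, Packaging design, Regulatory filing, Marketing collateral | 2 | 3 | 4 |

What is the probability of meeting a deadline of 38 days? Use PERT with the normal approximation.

te_User testing = (2 + 4·7 + 12)/6 = 42/6 = 7; σ²_User testing = ((12−2)/6)² = 2.778
te_Tooling = (4 + 4·8 + 18)/6 = 54/6 = 9; σ²_Tooling = ((18−4)/6)² = 5.444
te_Supplier sourcing = (2 + 4·5 + 20)/6 = 42/6 = 7; σ²_Supplier sourcing = ((20−2)/6)² = 9.000
te_Pilot run = (11 + 4·13 + 15)/6 = 78/6 = 13; σ²_Pilot run = ((15−11)/6)² = 0.444
te_QA = (2 + 4·7 + 18)/6 = 48/6 = 8; σ²_QA = ((18−2)/6)² = 7.111
te_Packaging design = (1 + 4·2 + 9)/6 = 18/6 = 3; σ²_Packaging design = ((9−1)/6)² = 1.778
te_Regulatory filing = (9 + 4·13 + 23)/6 = 84/6 = 14; σ²_Regulatory filing = ((23−9)/6)² = 5.444
te_Marketing collateral = (4 + 4·7 + 10)/6 = 42/6 = 7; σ²_Marketing collateral = ((10−4)/6)² = 1.000
te_Sales training = (2 + 4·3 + 4)/6 = 18/6 = 3; σ²_Sales training = ((4−2)/6)² = 0.111

Forward pass:
ES_User testing = 0; EF_User testing = 7
ES_Tooling = 0; EF_Tooling = 9
ES_Supplier sourcing = max(EF_User testing=7, EF_Tooling=9) = 9; EF_Supplier sourcing = 9+7 = 16
ES_Pilot run = 9; EF_Pilot run = 9+13 = 22
ES_QA = 9; EF_QA = 9+8 = 17
ES_Packaging design = max(EF_User testing=7, EF_Tooling=9) = 9; EF_Packaging design = 9+3 = 12
ES_Regulatory filing = max(EF_User testing=7, EF_QA=17) = 17; EF_Regulatory filing = 17+14 = 31
ES_Marketing collateral = 17; EF_Marketing collateral = 17+7 = 24
ES_Sales training = max(EF_Supplier sourcing=16, EF_Pilot run=22, EF_Packaging design=12, EF_Regulatory filing=31, EF_Marketing collateral=24) = 31; EF_Sales training = 31+3 = 34
Expected project duration μ = 34 days. Critical path: Tooling → QA → Regulatory filing → Sales training.

Variance along critical path = 5.444 + 7.111 + 5.444 + 0.111 = 18.111; σ = √18.111 = 4.256 days.
Z = (38 − 34) / 4.256 = 0.940
P(T ≤ 38) = Φ(0.940) ≈ 0.826

0.826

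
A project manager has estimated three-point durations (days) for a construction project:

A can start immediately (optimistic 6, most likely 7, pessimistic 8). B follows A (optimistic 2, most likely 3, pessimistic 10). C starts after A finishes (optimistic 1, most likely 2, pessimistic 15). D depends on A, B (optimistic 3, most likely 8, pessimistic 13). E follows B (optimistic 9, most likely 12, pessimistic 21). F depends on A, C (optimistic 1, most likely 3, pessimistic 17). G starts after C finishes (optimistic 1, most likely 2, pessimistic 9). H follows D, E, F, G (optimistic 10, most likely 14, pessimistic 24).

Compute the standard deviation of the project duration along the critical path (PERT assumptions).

3.37 days

te_A = (6 + 4·7 + 8)/6 = 42/6 = 7; σ²_A = ((8−6)/6)² = 0.111
te_B = (2 + 4·3 + 10)/6 = 24/6 = 4; σ²_B = ((10−2)/6)² = 1.778
te_C = (1 + 4·2 + 15)/6 = 24/6 = 4; σ²_C = ((15−1)/6)² = 5.444
te_D = (3 + 4·8 + 13)/6 = 48/6 = 8; σ²_D = ((13−3)/6)² = 2.778
te_E = (9 + 4·12 + 21)/6 = 78/6 = 13; σ²_E = ((21−9)/6)² = 4.000
te_F = (1 + 4·3 + 17)/6 = 30/6 = 5; σ²_F = ((17−1)/6)² = 7.111
te_G = (1 + 4·2 + 9)/6 = 18/6 = 3; σ²_G = ((9−1)/6)² = 1.778
te_H = (10 + 4·14 + 24)/6 = 90/6 = 15; σ²_H = ((24−10)/6)² = 5.444

Forward pass:
ES_A = 0; EF_A = 7
ES_B = 7; EF_B = 7+4 = 11
ES_C = 7; EF_C = 7+4 = 11
ES_D = max(EF_A=7, EF_B=11) = 11; EF_D = 11+8 = 19
ES_E = 11; EF_E = 11+13 = 24
ES_F = max(EF_A=7, EF_C=11) = 11; EF_F = 11+5 = 16
ES_G = 11; EF_G = 11+3 = 14
ES_H = max(EF_D=19, EF_E=24, EF_F=16, EF_G=14) = 24; EF_H = 24+15 = 39
Expected project duration μ = 39 days. Critical path: A → B → E → H.

Variance along critical path = 0.111 + 1.778 + 4.000 + 5.444 = 11.333
σ = √11.333 = 3.367 days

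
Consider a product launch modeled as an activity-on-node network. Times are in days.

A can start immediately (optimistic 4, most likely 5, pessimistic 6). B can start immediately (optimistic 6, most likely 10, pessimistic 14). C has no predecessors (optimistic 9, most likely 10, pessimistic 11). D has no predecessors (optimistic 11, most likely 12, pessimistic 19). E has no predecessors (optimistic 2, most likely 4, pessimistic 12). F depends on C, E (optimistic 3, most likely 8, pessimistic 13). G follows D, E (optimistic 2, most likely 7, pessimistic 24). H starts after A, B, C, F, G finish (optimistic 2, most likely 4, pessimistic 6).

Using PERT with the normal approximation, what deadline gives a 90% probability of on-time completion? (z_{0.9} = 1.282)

te_A = (4 + 4·5 + 6)/6 = 30/6 = 5; σ²_A = ((6−4)/6)² = 0.111
te_B = (6 + 4·10 + 14)/6 = 60/6 = 10; σ²_B = ((14−6)/6)² = 1.778
te_C = (9 + 4·10 + 11)/6 = 60/6 = 10; σ²_C = ((11−9)/6)² = 0.111
te_D = (11 + 4·12 + 19)/6 = 78/6 = 13; σ²_D = ((19−11)/6)² = 1.778
te_E = (2 + 4·4 + 12)/6 = 30/6 = 5; σ²_E = ((12−2)/6)² = 2.778
te_F = (3 + 4·8 + 13)/6 = 48/6 = 8; σ²_F = ((13−3)/6)² = 2.778
te_G = (2 + 4·7 + 24)/6 = 54/6 = 9; σ²_G = ((24−2)/6)² = 13.444
te_H = (2 + 4·4 + 6)/6 = 24/6 = 4; σ²_H = ((6−2)/6)² = 0.444

Forward pass:
ES_A = 0; EF_A = 5
ES_B = 0; EF_B = 10
ES_C = 0; EF_C = 10
ES_D = 0; EF_D = 13
ES_E = 0; EF_E = 5
ES_F = max(EF_C=10, EF_E=5) = 10; EF_F = 10+8 = 18
ES_G = max(EF_D=13, EF_E=5) = 13; EF_G = 13+9 = 22
ES_H = max(EF_A=5, EF_B=10, EF_C=10, EF_F=18, EF_G=22) = 22; EF_H = 22+4 = 26
Expected project duration μ = 26 days. Critical path: D → G → H.

Variance along critical path = 1.778 + 13.444 + 0.444 = 15.667; σ = 3.958 days.
D = μ + z·σ = 26 + 1.282·3.958 = 31.1 days

31.1 days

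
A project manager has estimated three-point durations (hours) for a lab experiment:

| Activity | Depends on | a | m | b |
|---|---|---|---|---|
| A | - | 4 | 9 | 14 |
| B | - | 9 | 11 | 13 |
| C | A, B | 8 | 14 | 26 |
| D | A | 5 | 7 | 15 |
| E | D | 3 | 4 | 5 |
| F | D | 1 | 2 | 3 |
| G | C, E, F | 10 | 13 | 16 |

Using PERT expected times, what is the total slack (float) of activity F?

te_A = (4 + 4·9 + 14)/6 = 54/6 = 9
te_B = (9 + 4·11 + 13)/6 = 66/6 = 11
te_C = (8 + 4·14 + 26)/6 = 90/6 = 15
te_D = (5 + 4·7 + 15)/6 = 48/6 = 8
te_E = (3 + 4·4 + 5)/6 = 24/6 = 4
te_F = (1 + 4·2 + 3)/6 = 12/6 = 2
te_G = (10 + 4·13 + 16)/6 = 78/6 = 13

Forward pass:
ES_A = 0; EF_A = 9
ES_B = 0; EF_B = 11
ES_C = max(EF_A=9, EF_B=11) = 11; EF_C = 11+15 = 26
ES_D = 9; EF_D = 9+8 = 17
ES_E = 17; EF_E = 17+4 = 21
ES_F = 17; EF_F = 17+2 = 19
ES_G = max(EF_C=26, EF_E=21, EF_F=19) = 26; EF_G = 26+13 = 39
Expected project duration μ = 39 hours. Critical path: B → C → G.

Backward pass:
LF_G = 39; LS_G = 39−13 = 26
LF_F = LS_G = 26; LS_F = 26−2 = 24
LF_E = LS_G = 26; LS_E = 26−4 = 22
LF_D = min(LS_E=22, LS_F=24) = 22; LS_D = 22−8 = 14
LF_C = LS_G = 26; LS_C = 26−15 = 11
LF_B = LS_C = 11; LS_B = 11−11 = 0
LF_A = min(LS_C=11, LS_D=14) = 11; LS_A = 11−9 = 2
Slack_F = LS_F − ES_F = 24 − 17 = 7

7 hours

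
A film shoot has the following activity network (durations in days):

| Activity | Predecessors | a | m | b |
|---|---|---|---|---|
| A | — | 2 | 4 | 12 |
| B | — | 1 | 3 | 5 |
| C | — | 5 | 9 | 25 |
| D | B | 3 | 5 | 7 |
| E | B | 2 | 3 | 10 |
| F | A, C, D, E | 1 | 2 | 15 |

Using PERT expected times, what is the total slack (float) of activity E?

te_A = (2 + 4·4 + 12)/6 = 30/6 = 5
te_B = (1 + 4·3 + 5)/6 = 18/6 = 3
te_C = (5 + 4·9 + 25)/6 = 66/6 = 11
te_D = (3 + 4·5 + 7)/6 = 30/6 = 5
te_E = (2 + 4·3 + 10)/6 = 24/6 = 4
te_F = (1 + 4·2 + 15)/6 = 24/6 = 4

Forward pass:
ES_A = 0; EF_A = 5
ES_B = 0; EF_B = 3
ES_C = 0; EF_C = 11
ES_D = 3; EF_D = 3+5 = 8
ES_E = 3; EF_E = 3+4 = 7
ES_F = max(EF_A=5, EF_C=11, EF_D=8, EF_E=7) = 11; EF_F = 11+4 = 15
Expected project duration μ = 15 days. Critical path: C → F.

Backward pass:
LF_F = 15; LS_F = 15−4 = 11
LF_E = LS_F = 11; LS_E = 11−4 = 7
LF_D = LS_F = 11; LS_D = 11−5 = 6
LF_C = LS_F = 11; LS_C = 11−11 = 0
LF_B = min(LS_D=6, LS_E=7) = 6; LS_B = 6−3 = 3
LF_A = LS_F = 11; LS_A = 11−5 = 6
Slack_E = LS_E − ES_E = 7 − 3 = 4

4 days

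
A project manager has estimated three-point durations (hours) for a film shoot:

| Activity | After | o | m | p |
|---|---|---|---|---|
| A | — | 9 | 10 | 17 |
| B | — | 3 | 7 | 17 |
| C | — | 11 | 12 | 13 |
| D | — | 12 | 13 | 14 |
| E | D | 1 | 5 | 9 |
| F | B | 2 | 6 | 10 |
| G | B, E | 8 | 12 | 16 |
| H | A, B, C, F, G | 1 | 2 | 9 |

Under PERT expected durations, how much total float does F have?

16 hours

te_A = (9 + 4·10 + 17)/6 = 66/6 = 11
te_B = (3 + 4·7 + 17)/6 = 48/6 = 8
te_C = (11 + 4·12 + 13)/6 = 72/6 = 12
te_D = (12 + 4·13 + 14)/6 = 78/6 = 13
te_E = (1 + 4·5 + 9)/6 = 30/6 = 5
te_F = (2 + 4·6 + 10)/6 = 36/6 = 6
te_G = (8 + 4·12 + 16)/6 = 72/6 = 12
te_H = (1 + 4·2 + 9)/6 = 18/6 = 3

Forward pass:
ES_A = 0; EF_A = 11
ES_B = 0; EF_B = 8
ES_C = 0; EF_C = 12
ES_D = 0; EF_D = 13
ES_E = 13; EF_E = 13+5 = 18
ES_F = 8; EF_F = 8+6 = 14
ES_G = max(EF_B=8, EF_E=18) = 18; EF_G = 18+12 = 30
ES_H = max(EF_A=11, EF_B=8, EF_C=12, EF_F=14, EF_G=30) = 30; EF_H = 30+3 = 33
Expected project duration μ = 33 hours. Critical path: D → E → G → H.

Backward pass:
LF_H = 33; LS_H = 33−3 = 30
LF_G = LS_H = 30; LS_G = 30−12 = 18
LF_F = LS_H = 30; LS_F = 30−6 = 24
LF_E = LS_G = 18; LS_E = 18−5 = 13
LF_D = LS_E = 13; LS_D = 13−13 = 0
LF_C = LS_H = 30; LS_C = 30−12 = 18
LF_B = min(LS_F=24, LS_G=18, LS_H=30) = 18; LS_B = 18−8 = 10
LF_A = LS_H = 30; LS_A = 30−11 = 19
Slack_F = LS_F − ES_F = 24 − 8 = 16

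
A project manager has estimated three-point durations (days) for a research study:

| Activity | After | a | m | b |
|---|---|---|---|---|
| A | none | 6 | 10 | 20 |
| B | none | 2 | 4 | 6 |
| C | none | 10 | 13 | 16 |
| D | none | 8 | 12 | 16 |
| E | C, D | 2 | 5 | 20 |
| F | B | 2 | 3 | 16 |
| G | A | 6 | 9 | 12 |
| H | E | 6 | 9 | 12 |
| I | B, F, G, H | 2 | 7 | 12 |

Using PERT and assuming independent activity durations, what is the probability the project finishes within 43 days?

0.970

te_A = (6 + 4·10 + 20)/6 = 66/6 = 11; σ²_A = ((20−6)/6)² = 5.444
te_B = (2 + 4·4 + 6)/6 = 24/6 = 4; σ²_B = ((6−2)/6)² = 0.444
te_C = (10 + 4·13 + 16)/6 = 78/6 = 13; σ²_C = ((16−10)/6)² = 1.000
te_D = (8 + 4·12 + 16)/6 = 72/6 = 12; σ²_D = ((16−8)/6)² = 1.778
te_E = (2 + 4·5 + 20)/6 = 42/6 = 7; σ²_E = ((20−2)/6)² = 9.000
te_F = (2 + 4·3 + 16)/6 = 30/6 = 5; σ²_F = ((16−2)/6)² = 5.444
te_G = (6 + 4·9 + 12)/6 = 54/6 = 9; σ²_G = ((12−6)/6)² = 1.000
te_H = (6 + 4·9 + 12)/6 = 54/6 = 9; σ²_H = ((12−6)/6)² = 1.000
te_I = (2 + 4·7 + 12)/6 = 42/6 = 7; σ²_I = ((12−2)/6)² = 2.778

Forward pass:
ES_A = 0; EF_A = 11
ES_B = 0; EF_B = 4
ES_C = 0; EF_C = 13
ES_D = 0; EF_D = 12
ES_E = max(EF_C=13, EF_D=12) = 13; EF_E = 13+7 = 20
ES_F = 4; EF_F = 4+5 = 9
ES_G = 11; EF_G = 11+9 = 20
ES_H = 20; EF_H = 20+9 = 29
ES_I = max(EF_B=4, EF_F=9, EF_G=20, EF_H=29) = 29; EF_I = 29+7 = 36
Expected project duration μ = 36 days. Critical path: C → E → H → I.

Variance along critical path = 1.000 + 9.000 + 1.000 + 2.778 = 13.778; σ = √13.778 = 3.712 days.
Z = (43 − 36) / 3.712 = 1.886
P(T ≤ 43) = Φ(1.886) ≈ 0.970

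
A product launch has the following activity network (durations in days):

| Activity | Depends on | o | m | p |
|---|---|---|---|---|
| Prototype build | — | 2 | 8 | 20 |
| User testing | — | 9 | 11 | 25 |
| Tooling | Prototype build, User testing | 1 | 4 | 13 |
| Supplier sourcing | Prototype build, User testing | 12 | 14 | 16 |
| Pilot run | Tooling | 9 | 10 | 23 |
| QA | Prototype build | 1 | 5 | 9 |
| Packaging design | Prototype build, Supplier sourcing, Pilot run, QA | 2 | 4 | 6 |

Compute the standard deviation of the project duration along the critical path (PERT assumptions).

te_Prototype build = (2 + 4·8 + 20)/6 = 54/6 = 9; σ²_Prototype build = ((20−2)/6)² = 9.000
te_User testing = (9 + 4·11 + 25)/6 = 78/6 = 13; σ²_User testing = ((25−9)/6)² = 7.111
te_Tooling = (1 + 4·4 + 13)/6 = 30/6 = 5; σ²_Tooling = ((13−1)/6)² = 4.000
te_Supplier sourcing = (12 + 4·14 + 16)/6 = 84/6 = 14; σ²_Supplier sourcing = ((16−12)/6)² = 0.444
te_Pilot run = (9 + 4·10 + 23)/6 = 72/6 = 12; σ²_Pilot run = ((23−9)/6)² = 5.444
te_QA = (1 + 4·5 + 9)/6 = 30/6 = 5; σ²_QA = ((9−1)/6)² = 1.778
te_Packaging design = (2 + 4·4 + 6)/6 = 24/6 = 4; σ²_Packaging design = ((6−2)/6)² = 0.444

Forward pass:
ES_Prototype build = 0; EF_Prototype build = 9
ES_User testing = 0; EF_User testing = 13
ES_Tooling = max(EF_Prototype build=9, EF_User testing=13) = 13; EF_Tooling = 13+5 = 18
ES_Supplier sourcing = max(EF_Prototype build=9, EF_User testing=13) = 13; EF_Supplier sourcing = 13+14 = 27
ES_Pilot run = 18; EF_Pilot run = 18+12 = 30
ES_QA = 9; EF_QA = 9+5 = 14
ES_Packaging design = max(EF_Prototype build=9, EF_Supplier sourcing=27, EF_Pilot run=30, EF_QA=14) = 30; EF_Packaging design = 30+4 = 34
Expected project duration μ = 34 days. Critical path: User testing → Tooling → Pilot run → Packaging design.

Variance along critical path = 7.111 + 4.000 + 5.444 + 0.444 = 17.000
σ = √17.000 = 4.123 days

4.12 days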